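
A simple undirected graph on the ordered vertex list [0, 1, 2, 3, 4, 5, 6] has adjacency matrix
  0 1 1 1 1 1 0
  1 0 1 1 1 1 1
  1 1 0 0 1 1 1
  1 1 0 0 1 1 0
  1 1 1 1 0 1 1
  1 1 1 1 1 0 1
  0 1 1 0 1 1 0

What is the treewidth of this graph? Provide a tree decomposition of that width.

Treewidth 4.
One such decomposition:
Bags: B1 = {1, 2, 4, 5, 6}  B2 = {0, 1, 2, 4, 5}  B3 = {0, 1, 3, 4, 5}
Tree: B1–B2, B2–B3

Every bag has size at most 5, so the width is 5 − 1 = 4 and tw(G) ≤ 4. On the other hand G contains the 5-clique {0, 1, 2, 4, 5}. A clique must lie in a single bag of any decomposition, so no decomposition can have width below 4. Therefore the treewidth is 4.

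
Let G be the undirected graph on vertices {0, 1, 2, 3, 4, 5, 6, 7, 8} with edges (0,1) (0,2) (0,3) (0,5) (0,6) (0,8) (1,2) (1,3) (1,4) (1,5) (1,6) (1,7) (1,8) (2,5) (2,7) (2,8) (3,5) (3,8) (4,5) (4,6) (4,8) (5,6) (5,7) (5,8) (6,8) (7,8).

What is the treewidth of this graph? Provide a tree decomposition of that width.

The largest bag has 5 vertices, giving width 4; this decomposition certifies tw(G) ≤ 4. Conversely, {0, 1, 2, 5, 8} is a clique of size 5, and the vertices of any clique must share a bag in every tree decomposition; so some bag has ≥ 5 vertices and tw(G) ≥ 4. The upper and lower bounds meet at 4, so that is the treewidth.

Treewidth 4.
Bags: B1 = {0, 1, 2, 5, 8}  B2 = {0, 1, 3, 5, 8}  B3 = {1, 2, 5, 7, 8}  B4 = {0, 1, 5, 6, 8}  B5 = {1, 4, 5, 6, 8}
Tree: B1–B2, B1–B3, B1–B4, B4–B5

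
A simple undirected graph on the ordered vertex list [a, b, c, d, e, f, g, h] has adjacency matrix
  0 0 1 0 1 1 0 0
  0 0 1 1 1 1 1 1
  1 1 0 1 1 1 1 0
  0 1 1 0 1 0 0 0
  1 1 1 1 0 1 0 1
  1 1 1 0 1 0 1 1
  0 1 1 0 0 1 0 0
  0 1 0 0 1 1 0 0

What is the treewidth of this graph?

3

A width-3 tree decomposition is:
Bags: B1 = {b, c, d, e}  B2 = {b, c, e, f}  B3 = {b, c, f, g}  B4 = {b, e, f, h}  B5 = {a, c, e, f}
Tree: B1–B2, B2–B3, B2–B4, B2–B5
The largest bag has 4 vertices, giving width 3; this decomposition certifies tw(G) ≤ 3. For the lower bound, the 4 vertices {b, c, d, e} are pairwise adjacent, and any tree decomposition puts a clique entirely inside one bag — forcing width ≥ 3. Combining the bounds, tw(G) = 3.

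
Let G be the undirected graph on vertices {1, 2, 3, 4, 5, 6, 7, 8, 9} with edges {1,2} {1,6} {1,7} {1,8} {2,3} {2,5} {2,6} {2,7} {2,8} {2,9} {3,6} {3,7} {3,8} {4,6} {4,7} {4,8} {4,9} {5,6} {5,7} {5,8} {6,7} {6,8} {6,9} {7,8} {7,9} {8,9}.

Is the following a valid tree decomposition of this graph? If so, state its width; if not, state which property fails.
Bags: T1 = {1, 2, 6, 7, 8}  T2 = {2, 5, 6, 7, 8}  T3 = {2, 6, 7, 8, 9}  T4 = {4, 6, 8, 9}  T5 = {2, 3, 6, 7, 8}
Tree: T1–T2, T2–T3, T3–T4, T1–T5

No — edge (7,4) lies in no bag.

A tree decomposition must satisfy three properties: every vertex lies in some bag; for every edge, both endpoints lie together in some bag; and for every vertex, the bags containing it form a connected subtree. Here edge (7,4) lies in no bag, so the decomposition is invalid.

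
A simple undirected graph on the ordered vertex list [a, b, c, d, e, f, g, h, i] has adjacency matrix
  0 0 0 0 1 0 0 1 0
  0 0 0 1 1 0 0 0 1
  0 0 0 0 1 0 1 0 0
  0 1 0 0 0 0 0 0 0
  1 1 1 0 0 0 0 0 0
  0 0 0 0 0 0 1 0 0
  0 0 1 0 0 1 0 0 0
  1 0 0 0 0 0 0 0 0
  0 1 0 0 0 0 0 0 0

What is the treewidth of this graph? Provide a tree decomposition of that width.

Treewidth 1.
Bags: B1 = {b, e}  B2 = {c, e}  B3 = {b, d}  B4 = {b, i}  B5 = {a, e}  B6 = {c, g}  B7 = {a, h}  B8 = {f, g}
Tree: B1–B2, B1–B3, B1–B4, B2–B5, B2–B6, B5–B7, B6–B8

Every bag has size at most 2, so the width is 2 − 1 = 1 and tw(G) ≤ 1. Since G has at least one edge (e.g. b–e), it is not an edgeless graph, so tw(G) ≥ 1. Hence tw(G) = 1 exactly.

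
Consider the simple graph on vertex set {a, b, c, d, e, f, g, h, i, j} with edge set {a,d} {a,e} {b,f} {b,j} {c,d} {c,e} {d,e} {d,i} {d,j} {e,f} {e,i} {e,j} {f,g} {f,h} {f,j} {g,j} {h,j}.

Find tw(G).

A width-2 tree decomposition is:
Bags: B1 = {b, f, j}  B2 = {e, f, j}  B3 = {f, g, j}  B4 = {d, e, j}  B5 = {a, d, e}  B6 = {f, h, j}  B7 = {c, d, e}  B8 = {d, e, i}
Tree: B1–B2, B1–B3, B2–B4, B4–B5, B2–B6, B5–B7, B4–B8
Each bag holds 3 vertices, so the decomposition has width 2, which upper-bounds the treewidth. For the lower bound, the 3 vertices {d, e, j} are pairwise adjacent, and any tree decomposition puts a clique entirely inside one bag — forcing width ≥ 2. Combining the bounds, tw(G) = 2.

2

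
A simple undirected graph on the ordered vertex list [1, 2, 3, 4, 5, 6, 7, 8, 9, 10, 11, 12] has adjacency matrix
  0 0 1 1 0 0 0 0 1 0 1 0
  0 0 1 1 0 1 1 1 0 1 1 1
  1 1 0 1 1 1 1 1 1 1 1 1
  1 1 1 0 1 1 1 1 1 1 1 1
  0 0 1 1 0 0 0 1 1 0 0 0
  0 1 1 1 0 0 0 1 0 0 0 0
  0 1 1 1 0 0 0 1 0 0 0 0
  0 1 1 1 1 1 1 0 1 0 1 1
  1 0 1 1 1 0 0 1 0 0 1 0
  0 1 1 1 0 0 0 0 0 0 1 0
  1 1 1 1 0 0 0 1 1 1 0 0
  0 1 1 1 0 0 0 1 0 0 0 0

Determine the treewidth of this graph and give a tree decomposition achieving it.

Treewidth 4.
Bags: B1 = {2, 3, 4, 7, 8}  B2 = {2, 3, 4, 8, 11}  B3 = {3, 4, 8, 9, 11}  B4 = {3, 4, 5, 8, 9}  B5 = {2, 3, 4, 6, 8}  B6 = {1, 3, 4, 9, 11}  B7 = {2, 3, 4, 10, 11}  B8 = {2, 3, 4, 8, 12}
Tree: B1–B2, B2–B3, B3–B4, B2–B5, B3–B6, B2–B7, B2–B8

The largest bag has 5 vertices, giving width 4; this decomposition certifies tw(G) ≤ 4. For the lower bound, the 5 vertices {3, 4, 8, 9, 11} are pairwise adjacent, and any tree decomposition puts a clique entirely inside one bag — forcing width ≥ 4. Therefore the treewidth is 4.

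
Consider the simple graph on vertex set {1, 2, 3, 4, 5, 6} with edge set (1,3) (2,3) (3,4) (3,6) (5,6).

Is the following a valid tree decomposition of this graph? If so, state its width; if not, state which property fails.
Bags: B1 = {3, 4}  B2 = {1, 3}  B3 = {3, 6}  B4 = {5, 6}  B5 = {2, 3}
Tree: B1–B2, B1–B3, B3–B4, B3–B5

Yes; width 1.

Checking the three conditions: (i) the bags cover all of {1, 2, 3, 4, 5, 6}; (ii) for each edge, some bag contains both endpoints; (iii) the bags containing any fixed vertex form a subtree. All hold, so the decomposition is valid with width 2 − 1 = 1.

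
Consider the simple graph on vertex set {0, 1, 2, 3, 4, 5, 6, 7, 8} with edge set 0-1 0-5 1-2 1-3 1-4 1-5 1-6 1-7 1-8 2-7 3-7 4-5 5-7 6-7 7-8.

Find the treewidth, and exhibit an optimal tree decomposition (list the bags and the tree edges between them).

Treewidth 2.
One optimal decomposition is:
Bags: B1 = {1, 5, 7}  B2 = {1, 4, 5}  B3 = {1, 2, 7}  B4 = {1, 6, 7}  B5 = {1, 3, 7}  B6 = {0, 1, 5}  B7 = {1, 7, 8}
Tree: B1–B2, B1–B3, B1–B4, B1–B5, B1–B6, B5–B7

Every bag has size at most 3, so the width is 3 − 1 = 2 and tw(G) ≤ 2. Conversely, {0, 1, 5} is a clique of size 3, and the vertices of any clique must share a bag in every tree decomposition; so some bag has ≥ 3 vertices and tw(G) ≥ 2. Combining the bounds, tw(G) = 2.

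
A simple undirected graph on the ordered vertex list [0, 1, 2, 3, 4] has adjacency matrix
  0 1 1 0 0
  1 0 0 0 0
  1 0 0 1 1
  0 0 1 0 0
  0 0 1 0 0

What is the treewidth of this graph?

A width-1 tree decomposition is:
Bags: B1 = {0, 2}  B2 = {2, 4}  B3 = {2, 3}  B4 = {0, 1}
Tree: B1–B2, B1–B3, B1–B4
The largest bag has 2 vertices, giving width 1; this decomposition certifies tw(G) ≤ 1. Since G has at least one edge (e.g. 0–2), it is not an edgeless graph, so tw(G) ≥ 1. Combining the bounds, tw(G) = 1.

1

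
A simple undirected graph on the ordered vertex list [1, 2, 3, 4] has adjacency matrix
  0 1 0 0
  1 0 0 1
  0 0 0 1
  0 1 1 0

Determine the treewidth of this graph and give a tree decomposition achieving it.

Treewidth 1.
One optimal decomposition is:
Bags: B1 = {3, 4}  B2 = {2, 4}  B3 = {1, 2}
Tree: B1–B2, B2–B3

Each bag holds 2 vertices, so the decomposition has width 1, which upper-bounds the treewidth. Since G has at least one edge (e.g. 3–4), it is not an edgeless graph, so tw(G) ≥ 1. Hence tw(G) = 1 exactly.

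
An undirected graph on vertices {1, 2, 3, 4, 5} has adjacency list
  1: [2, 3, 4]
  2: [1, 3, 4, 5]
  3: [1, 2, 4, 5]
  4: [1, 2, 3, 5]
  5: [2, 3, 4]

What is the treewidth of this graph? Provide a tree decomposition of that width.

Every bag has size at most 4, so the width is 4 − 1 = 3 and tw(G) ≤ 3. On the other hand G contains the 4-clique {1, 2, 3, 4}. A clique must lie in a single bag of any decomposition, so no decomposition can have width below 3. Therefore the treewidth is 3.

Treewidth 3.
Bags: B1 = {2, 3, 4, 5}  B2 = {1, 2, 3, 4}
Tree: B1–B2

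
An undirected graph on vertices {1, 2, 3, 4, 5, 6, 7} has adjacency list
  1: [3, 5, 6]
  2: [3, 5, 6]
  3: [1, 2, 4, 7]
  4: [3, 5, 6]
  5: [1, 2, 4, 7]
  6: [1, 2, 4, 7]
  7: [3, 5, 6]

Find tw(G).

3

A width-3 tree decomposition is:
Bags: B1 = {1, 3, 5, 6}  B2 = {2, 3, 5, 6}  B3 = {3, 5, 6, 7}  B4 = {3, 4, 5, 6}
Tree: B1–B2, B2–B3, B3–B4
Every bag has size at most 4, so the width is 4 − 1 = 3 and tw(G) ≤ 3. For the lower bound: the 4 vertex sets {1,5}, {2,6}, {3}, {7} are disjoint, each induces a connected subgraph, and every pair is joined by at least one edge of G. Contracting each set to a single vertex therefore yields K_{4} as a minor, and since treewidth is minor-monotone, tw(G) ≥ tw(K_{4}) = 3. Hence tw(G) = 3 exactly.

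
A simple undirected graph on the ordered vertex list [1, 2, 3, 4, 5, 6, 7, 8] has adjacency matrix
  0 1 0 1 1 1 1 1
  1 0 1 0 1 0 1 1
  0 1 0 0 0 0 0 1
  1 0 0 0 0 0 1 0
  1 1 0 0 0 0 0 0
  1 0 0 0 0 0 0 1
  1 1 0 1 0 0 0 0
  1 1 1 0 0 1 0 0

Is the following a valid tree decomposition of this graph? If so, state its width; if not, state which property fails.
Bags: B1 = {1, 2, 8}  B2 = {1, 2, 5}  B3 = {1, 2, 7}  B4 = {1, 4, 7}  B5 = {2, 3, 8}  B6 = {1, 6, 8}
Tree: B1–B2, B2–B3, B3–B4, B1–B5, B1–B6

Yes; width 2.

Checking the three conditions: (i) the bags cover all of {1, 2, 3, 4, 5, 6, 7, 8}; (ii) for each edge, some bag contains both endpoints; (iii) the bags containing any fixed vertex form a subtree. All hold, so the decomposition is valid with width 3 − 1 = 2.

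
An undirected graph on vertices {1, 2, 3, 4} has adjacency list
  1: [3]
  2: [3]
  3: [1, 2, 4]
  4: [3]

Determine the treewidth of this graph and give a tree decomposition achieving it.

The largest bag has 2 vertices, giving width 1; this decomposition certifies tw(G) ≤ 1. G has an edge, so its treewidth is at least 1. Therefore the treewidth is 1.

Treewidth 1.
One such decomposition:
Bags: B1 = {2, 3}  B2 = {1, 3}  B3 = {3, 4}
Tree: B1–B2, B1–B3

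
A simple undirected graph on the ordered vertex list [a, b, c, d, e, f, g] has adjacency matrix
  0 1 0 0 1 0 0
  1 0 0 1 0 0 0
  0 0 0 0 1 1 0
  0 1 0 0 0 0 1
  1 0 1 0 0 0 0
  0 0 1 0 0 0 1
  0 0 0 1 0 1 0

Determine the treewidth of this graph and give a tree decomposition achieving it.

Treewidth 2.
One optimal decomposition is:
Bags: B1 = {a, c, e}  B2 = {a, b, c}  B3 = {b, c, d}  B4 = {c, d, g}  B5 = {c, f, g}
Tree: B1–B2, B2–B3, B3–B4, B4–B5

Every bag has size at most 3, so the width is 3 − 1 = 2 and tw(G) ≤ 2. Since c–e–a–b–d–g–f–c is a cycle in G, G is not acyclic. Forests are exactly the graphs of treewidth ≤ 1, so tw(G) ≥ 2. Therefore the treewidth is 2.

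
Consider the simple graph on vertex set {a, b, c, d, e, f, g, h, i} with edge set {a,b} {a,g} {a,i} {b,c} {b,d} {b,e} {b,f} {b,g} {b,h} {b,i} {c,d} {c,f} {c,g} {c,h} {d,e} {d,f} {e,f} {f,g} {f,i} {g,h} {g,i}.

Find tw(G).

A width-3 tree decomposition is:
Bags: B1 = {b, c, d, f}  B2 = {b, c, f, g}  B3 = {b, d, e, f}  B4 = {b, f, g, i}  B5 = {a, b, g, i}  B6 = {b, c, g, h}
Tree: B1–B2, B1–B3, B2–B4, B4–B5, B2–B6
Every bag has size at most 4, so the width is 4 − 1 = 3 and tw(G) ≤ 3. On the other hand G contains the 4-clique {a, b, g, i}. A clique must lie in a single bag of any decomposition, so no decomposition can have width below 3. The upper and lower bounds meet at 3, so that is the treewidth.

3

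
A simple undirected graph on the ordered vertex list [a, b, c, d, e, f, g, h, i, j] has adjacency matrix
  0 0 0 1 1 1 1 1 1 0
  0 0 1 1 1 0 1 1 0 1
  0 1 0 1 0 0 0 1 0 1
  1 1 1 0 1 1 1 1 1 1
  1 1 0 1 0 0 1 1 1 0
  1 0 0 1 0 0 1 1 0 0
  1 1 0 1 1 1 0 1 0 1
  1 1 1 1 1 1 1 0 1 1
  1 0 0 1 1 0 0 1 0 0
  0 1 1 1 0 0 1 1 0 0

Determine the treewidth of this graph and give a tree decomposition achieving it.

The largest bag has 5 vertices, giving width 4; this decomposition certifies tw(G) ≤ 4. On the other hand G contains the 5-clique {a, d, e, g, h}. A clique must lie in a single bag of any decomposition, so no decomposition can have width below 4. The upper and lower bounds meet at 4, so that is the treewidth.

Treewidth 4.
One optimal decomposition is:
Bags: B1 = {a, d, e, g, h}  B2 = {a, d, e, h, i}  B3 = {b, d, e, g, h}  B4 = {b, d, g, h, j}  B5 = {b, c, d, h, j}  B6 = {a, d, f, g, h}
Tree: B1–B2, B1–B3, B3–B4, B4–B5, B1–B6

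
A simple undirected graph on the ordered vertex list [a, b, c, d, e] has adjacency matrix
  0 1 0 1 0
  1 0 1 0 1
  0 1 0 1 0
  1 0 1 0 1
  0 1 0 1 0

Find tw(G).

A width-2 tree decomposition is:
Bags: B1 = {a, b, d}  B2 = {b, c, d}  B3 = {b, d, e}
Tree: B1–B2, B2–B3
Each bag holds 3 vertices, so the decomposition has width 2, which upper-bounds the treewidth. For the lower bound, G contains the cycle a–b–c–d–a, so G is not a forest; only forests have treewidth ≤ 1, hence tw(G) ≥ 2. The upper and lower bounds meet at 2, so that is the treewidth.

2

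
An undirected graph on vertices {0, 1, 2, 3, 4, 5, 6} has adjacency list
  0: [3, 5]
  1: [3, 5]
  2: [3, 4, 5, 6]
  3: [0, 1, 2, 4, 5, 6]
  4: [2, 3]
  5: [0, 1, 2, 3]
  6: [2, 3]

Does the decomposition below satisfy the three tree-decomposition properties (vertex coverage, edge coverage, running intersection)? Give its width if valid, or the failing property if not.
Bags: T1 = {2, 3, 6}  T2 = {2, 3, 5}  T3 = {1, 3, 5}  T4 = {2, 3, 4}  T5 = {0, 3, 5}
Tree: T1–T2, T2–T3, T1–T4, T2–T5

Checking the three conditions: (i) the bags cover all of {0, 1, 2, 3, 4, 5, 6}; (ii) for each edge, some bag contains both endpoints; (iii) the bags containing any fixed vertex form a subtree. All hold, so the decomposition is valid with width 3 − 1 = 2.

Yes; width 2.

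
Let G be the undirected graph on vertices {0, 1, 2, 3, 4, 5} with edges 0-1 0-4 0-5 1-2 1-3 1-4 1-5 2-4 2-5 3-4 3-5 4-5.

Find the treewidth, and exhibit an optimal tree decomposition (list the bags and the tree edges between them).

Every bag has size at most 4, so the width is 4 − 1 = 3 and tw(G) ≤ 3. For the lower bound, the 4 vertices {0, 1, 4, 5} are pairwise adjacent, and any tree decomposition puts a clique entirely inside one bag — forcing width ≥ 3. The upper and lower bounds meet at 3, so that is the treewidth.

Treewidth 3.
Bags: B1 = {1, 2, 4, 5}  B2 = {1, 3, 4, 5}  B3 = {0, 1, 4, 5}
Tree: B1–B2, B2–B3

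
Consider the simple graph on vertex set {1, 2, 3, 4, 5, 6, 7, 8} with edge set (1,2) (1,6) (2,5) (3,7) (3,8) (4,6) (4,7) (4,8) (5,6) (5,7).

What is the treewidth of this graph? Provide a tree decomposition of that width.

Each bag holds 3 vertices, so the decomposition has width 2, which upper-bounds the treewidth. Since 1–2–5–6–1 is a cycle in G, G is not acyclic. Forests are exactly the graphs of treewidth ≤ 1, so tw(G) ≥ 2. Therefore the treewidth is 2.

Treewidth 2.
One such decomposition:
Bags: B1 = {1, 2, 6}  B2 = {2, 5, 6}  B3 = {4, 5, 6}  B4 = {4, 5, 7}  B5 = {4, 7, 8}  B6 = {3, 7, 8}
Tree: B1–B2, B2–B3, B3–B4, B4–B5, B5–B6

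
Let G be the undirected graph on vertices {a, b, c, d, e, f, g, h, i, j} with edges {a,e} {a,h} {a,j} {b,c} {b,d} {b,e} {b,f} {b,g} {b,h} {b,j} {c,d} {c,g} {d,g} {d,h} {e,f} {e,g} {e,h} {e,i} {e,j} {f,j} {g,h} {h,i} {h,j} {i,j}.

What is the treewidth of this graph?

3

A width-3 tree decomposition is:
Bags: B1 = {a, e, h, j}  B2 = {b, e, h, j}  B3 = {b, e, g, h}  B4 = {b, e, f, j}  B5 = {b, d, g, h}  B6 = {e, h, i, j}  B7 = {b, c, d, g}
Tree: B1–B2, B2–B3, B2–B4, B3–B5, B1–B6, B5–B7
Each bag holds 4 vertices, so the decomposition has width 3, which upper-bounds the treewidth. Conversely, {b, d, g, h} is a clique of size 4, and the vertices of any clique must share a bag in every tree decomposition; so some bag has ≥ 4 vertices and tw(G) ≥ 3. Combining the bounds, tw(G) = 3.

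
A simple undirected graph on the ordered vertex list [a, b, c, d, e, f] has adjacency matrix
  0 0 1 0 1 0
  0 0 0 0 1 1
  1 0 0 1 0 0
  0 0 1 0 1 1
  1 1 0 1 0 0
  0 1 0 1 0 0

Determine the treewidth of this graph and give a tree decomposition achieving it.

Treewidth 2.
One such decomposition:
Bags: B1 = {a, c, d}  B2 = {a, d, e}  B3 = {d, e, f}  B4 = {b, e, f}
Tree: B1–B2, B2–B3, B3–B4

Every bag has size at most 3, so the width is 3 − 1 = 2 and tw(G) ≤ 2. Since c–a–e–d–c is a cycle in G, G is not acyclic. Forests are exactly the graphs of treewidth ≤ 1, so tw(G) ≥ 2. Therefore the treewidth is 2.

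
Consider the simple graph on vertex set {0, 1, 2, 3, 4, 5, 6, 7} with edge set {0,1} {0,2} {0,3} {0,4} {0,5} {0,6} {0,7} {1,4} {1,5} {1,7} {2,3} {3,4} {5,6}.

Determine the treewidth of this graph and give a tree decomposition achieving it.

The largest bag has 3 vertices, giving width 2; this decomposition certifies tw(G) ≤ 2. On the other hand G contains the 3-clique {0, 1, 4}. A clique must lie in a single bag of any decomposition, so no decomposition can have width below 2. Combining the bounds, tw(G) = 2.

Treewidth 2.
Bags: B1 = {0, 1, 7}  B2 = {0, 1, 4}  B3 = {0, 3, 4}  B4 = {0, 2, 3}  B5 = {0, 1, 5}  B6 = {0, 5, 6}
Tree: B1–B2, B2–B3, B3–B4, B1–B5, B5–B6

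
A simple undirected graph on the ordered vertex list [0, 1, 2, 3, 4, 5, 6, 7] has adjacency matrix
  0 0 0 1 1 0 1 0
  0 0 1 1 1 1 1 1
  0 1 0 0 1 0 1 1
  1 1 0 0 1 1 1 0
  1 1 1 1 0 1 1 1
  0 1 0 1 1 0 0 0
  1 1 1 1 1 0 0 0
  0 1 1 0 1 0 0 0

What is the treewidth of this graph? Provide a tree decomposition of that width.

Each bag holds 4 vertices, so the decomposition has width 3, which upper-bounds the treewidth. On the other hand G contains the 4-clique {0, 3, 4, 6}. A clique must lie in a single bag of any decomposition, so no decomposition can have width below 3. The upper and lower bounds meet at 3, so that is the treewidth.

Treewidth 3.
One optimal decomposition is:
Bags: B1 = {1, 3, 4, 6}  B2 = {1, 2, 4, 6}  B3 = {1, 3, 4, 5}  B4 = {0, 3, 4, 6}  B5 = {1, 2, 4, 7}
Tree: B1–B2, B1–B3, B1–B4, B2–B5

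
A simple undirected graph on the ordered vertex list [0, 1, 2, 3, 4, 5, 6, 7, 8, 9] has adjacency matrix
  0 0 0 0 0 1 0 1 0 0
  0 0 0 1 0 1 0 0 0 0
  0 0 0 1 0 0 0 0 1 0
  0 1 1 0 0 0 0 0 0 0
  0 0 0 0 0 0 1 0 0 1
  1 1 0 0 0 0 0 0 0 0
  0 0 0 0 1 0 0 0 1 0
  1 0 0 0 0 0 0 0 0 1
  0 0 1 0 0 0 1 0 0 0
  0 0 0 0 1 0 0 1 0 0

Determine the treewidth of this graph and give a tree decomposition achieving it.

Treewidth 2.
One such decomposition:
Bags: B1 = {4, 7, 9}  B2 = {0, 4, 7}  B3 = {0, 4, 5}  B4 = {1, 4, 5}  B5 = {1, 3, 4}  B6 = {2, 3, 4}  B7 = {2, 4, 8}  B8 = {4, 6, 8}
Tree: B1–B2, B2–B3, B3–B4, B4–B5, B5–B6, B6–B7, B7–B8

Every bag has size at most 3, so the width is 3 − 1 = 2 and tw(G) ≤ 2. For the lower bound, G contains the cycle 4–9–7–0–5–1–3–2–8–6–4, so G is not a forest; only forests have treewidth ≤ 1, hence tw(G) ≥ 2. Therefore the treewidth is 2.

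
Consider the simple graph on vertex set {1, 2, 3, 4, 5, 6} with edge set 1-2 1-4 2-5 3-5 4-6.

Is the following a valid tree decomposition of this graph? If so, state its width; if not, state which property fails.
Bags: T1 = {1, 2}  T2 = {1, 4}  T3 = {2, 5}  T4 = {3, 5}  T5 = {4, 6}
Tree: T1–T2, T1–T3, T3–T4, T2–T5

Yes; width 1.

Vertex coverage: the bags together contain {1, 2, 3, 4, 5, 6}, the full vertex set. Edge coverage: each edge of G has both endpoints in at least one bag. Running intersection: for every vertex, the bags containing it form a connected subtree. All three properties hold, so this is a valid tree decomposition of width max|bag| − 1 = 1, and hence tw(G) ≤ 1.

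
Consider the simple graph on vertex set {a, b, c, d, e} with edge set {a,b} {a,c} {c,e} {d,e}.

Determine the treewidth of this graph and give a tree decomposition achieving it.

The largest bag has 2 vertices, giving width 1; this decomposition certifies tw(G) ≤ 1. G has an edge, so its treewidth is at least 1. Hence tw(G) = 1 exactly.

Treewidth 1.
Bags: B1 = {a, b}  B2 = {a, c}  B3 = {c, e}  B4 = {d, e}
Tree: B1–B2, B2–B3, B3–B4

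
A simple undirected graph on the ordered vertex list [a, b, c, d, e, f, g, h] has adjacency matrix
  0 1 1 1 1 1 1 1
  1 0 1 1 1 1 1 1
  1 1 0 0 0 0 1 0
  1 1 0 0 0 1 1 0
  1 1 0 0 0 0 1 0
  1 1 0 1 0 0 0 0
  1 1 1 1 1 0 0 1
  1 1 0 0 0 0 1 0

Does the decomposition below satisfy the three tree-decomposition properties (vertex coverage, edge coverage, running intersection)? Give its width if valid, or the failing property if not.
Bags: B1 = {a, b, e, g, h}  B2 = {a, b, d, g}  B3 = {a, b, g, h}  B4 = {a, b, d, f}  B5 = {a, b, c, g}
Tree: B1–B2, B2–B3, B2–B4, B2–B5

A tree decomposition must satisfy three properties: every vertex lies in some bag; for every edge, both endpoints lie together in some bag; and for every vertex, the bags containing it form a connected subtree. Here bags containing vertex h are not connected in the tree, so the decomposition is invalid.

No — bags containing vertex h are not connected in the tree.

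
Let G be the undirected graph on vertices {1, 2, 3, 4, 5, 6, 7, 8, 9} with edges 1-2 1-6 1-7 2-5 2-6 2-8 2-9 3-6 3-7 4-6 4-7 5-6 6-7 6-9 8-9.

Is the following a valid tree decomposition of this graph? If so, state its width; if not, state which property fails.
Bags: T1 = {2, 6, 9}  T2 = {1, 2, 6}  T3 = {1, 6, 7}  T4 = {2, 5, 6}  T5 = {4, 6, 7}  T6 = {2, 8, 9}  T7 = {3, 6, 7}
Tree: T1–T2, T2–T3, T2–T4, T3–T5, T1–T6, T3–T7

Yes; width 2.

Checking the three conditions: (i) the bags cover all of {1, 2, 3, 4, 5, 6, 7, 8, 9}; (ii) for each edge, some bag contains both endpoints; (iii) the bags containing any fixed vertex form a subtree. All hold, so the decomposition is valid with width 3 − 1 = 2.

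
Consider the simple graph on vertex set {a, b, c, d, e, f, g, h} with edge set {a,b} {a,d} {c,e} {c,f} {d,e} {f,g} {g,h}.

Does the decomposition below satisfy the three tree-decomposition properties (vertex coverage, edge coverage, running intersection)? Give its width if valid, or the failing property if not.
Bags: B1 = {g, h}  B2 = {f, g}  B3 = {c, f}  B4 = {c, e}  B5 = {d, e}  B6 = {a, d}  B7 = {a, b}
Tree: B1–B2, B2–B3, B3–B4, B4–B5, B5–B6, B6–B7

Yes; width 1.

Vertex coverage: the bags together contain {a, b, c, d, e, f, g, h}, the full vertex set. Edge coverage: each edge of G has both endpoints in at least one bag. Running intersection: for every vertex, the bags containing it form a connected subtree. All three properties hold, so this is a valid tree decomposition of width max|bag| − 1 = 1, and hence tw(G) ≤ 1.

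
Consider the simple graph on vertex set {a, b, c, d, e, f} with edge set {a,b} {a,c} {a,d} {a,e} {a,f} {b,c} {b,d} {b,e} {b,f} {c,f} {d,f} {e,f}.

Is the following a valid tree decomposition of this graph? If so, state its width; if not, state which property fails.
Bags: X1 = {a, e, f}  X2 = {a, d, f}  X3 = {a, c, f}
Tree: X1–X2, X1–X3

No — vertex b appears in no bag.

A tree decomposition must satisfy three properties: every vertex lies in some bag; for every edge, both endpoints lie together in some bag; and for every vertex, the bags containing it form a connected subtree. Here vertex b appears in no bag, so the decomposition is invalid.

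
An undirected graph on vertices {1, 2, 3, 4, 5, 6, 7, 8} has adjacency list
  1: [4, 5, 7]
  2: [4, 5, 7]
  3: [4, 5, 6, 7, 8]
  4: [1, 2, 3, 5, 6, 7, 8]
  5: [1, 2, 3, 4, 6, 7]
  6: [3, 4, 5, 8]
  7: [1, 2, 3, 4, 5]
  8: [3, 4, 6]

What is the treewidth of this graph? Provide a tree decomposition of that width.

Treewidth 3.
One such decomposition:
Bags: B1 = {3, 4, 5, 7}  B2 = {2, 4, 5, 7}  B3 = {3, 4, 5, 6}  B4 = {3, 4, 6, 8}  B5 = {1, 4, 5, 7}
Tree: B1–B2, B1–B3, B3–B4, B1–B5

Every bag has size at most 4, so the width is 4 − 1 = 3 and tw(G) ≤ 3. Conversely, {3, 4, 6, 8} is a clique of size 4, and the vertices of any clique must share a bag in every tree decomposition; so some bag has ≥ 4 vertices and tw(G) ≥ 3. Combining the bounds, tw(G) = 3.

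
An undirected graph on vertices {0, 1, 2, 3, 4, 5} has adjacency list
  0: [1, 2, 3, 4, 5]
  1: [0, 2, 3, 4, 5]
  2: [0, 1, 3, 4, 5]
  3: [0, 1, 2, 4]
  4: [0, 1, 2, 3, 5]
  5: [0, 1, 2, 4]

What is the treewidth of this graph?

A width-4 tree decomposition is:
Bags: B1 = {0, 1, 2, 4, 5}  B2 = {0, 1, 2, 3, 4}
Tree: B1–B2
Each bag holds 5 vertices, so the decomposition has width 4, which upper-bounds the treewidth. Conversely, {0, 1, 2, 3, 4} is a clique of size 5, and the vertices of any clique must share a bag in every tree decomposition; so some bag has ≥ 5 vertices and tw(G) ≥ 4. The upper and lower bounds meet at 4, so that is the treewidth.

4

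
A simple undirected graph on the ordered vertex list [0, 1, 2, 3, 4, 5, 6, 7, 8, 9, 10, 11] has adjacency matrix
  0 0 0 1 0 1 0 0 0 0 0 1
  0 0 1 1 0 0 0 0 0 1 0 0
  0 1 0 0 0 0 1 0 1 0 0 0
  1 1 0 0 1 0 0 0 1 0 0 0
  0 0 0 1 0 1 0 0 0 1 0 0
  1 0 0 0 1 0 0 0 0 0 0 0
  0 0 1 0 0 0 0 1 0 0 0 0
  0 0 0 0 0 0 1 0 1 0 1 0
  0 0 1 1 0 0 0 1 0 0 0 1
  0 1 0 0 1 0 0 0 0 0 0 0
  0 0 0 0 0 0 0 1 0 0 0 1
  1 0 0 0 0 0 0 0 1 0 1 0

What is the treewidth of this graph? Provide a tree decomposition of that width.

Each bag holds 4 vertices, so the decomposition has width 3, which upper-bounds the treewidth. For the lower bound: the 4 vertex sets {4,5,9}, {0}, {3}, {1,2,8,11} are disjoint, each induces a connected subgraph, and every pair is joined by at least one edge of G. Contracting each set to a single vertex therefore yields K_{4} as a minor, and since treewidth is minor-monotone, tw(G) ≥ tw(K_{4}) = 3. Combining the bounds, tw(G) = 3.

Treewidth 3.
Bags: B1 = {0, 4, 5, 9}  B2 = {0, 3, 4, 9}  B3 = {0, 1, 3, 9}  B4 = {0, 1, 3, 11}  B5 = {1, 3, 8, 11}  B6 = {1, 2, 8, 11}  B7 = {2, 8, 10, 11}  B8 = {2, 7, 8, 10}  B9 = {2, 6, 7, 10}
Tree: B1–B2, B2–B3, B3–B4, B4–B5, B5–B6, B6–B7, B7–B8, B8–B9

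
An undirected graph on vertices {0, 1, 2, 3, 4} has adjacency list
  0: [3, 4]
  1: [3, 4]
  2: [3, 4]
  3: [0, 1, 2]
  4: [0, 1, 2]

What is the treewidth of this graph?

2

A width-2 tree decomposition is:
Bags: B1 = {1, 3, 4}  B2 = {2, 3, 4}  B3 = {0, 3, 4}
Tree: B1–B2, B2–B3
Each bag holds 3 vertices, so the decomposition has width 2, which upper-bounds the treewidth. The edges 4–1–3–2–4 form a cycle, so G is not a tree and its treewidth is at least 2. The upper and lower bounds meet at 2, so that is the treewidth.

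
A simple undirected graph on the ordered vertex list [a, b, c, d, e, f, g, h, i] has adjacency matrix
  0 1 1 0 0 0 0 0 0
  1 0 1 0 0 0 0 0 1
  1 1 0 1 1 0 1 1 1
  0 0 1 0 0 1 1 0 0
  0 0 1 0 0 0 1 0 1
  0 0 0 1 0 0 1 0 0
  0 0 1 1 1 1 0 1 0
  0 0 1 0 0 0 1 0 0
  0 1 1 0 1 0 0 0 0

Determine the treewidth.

2

A width-2 tree decomposition is:
Bags: B1 = {a, b, c}  B2 = {b, c, i}  B3 = {c, e, i}  B4 = {c, e, g}  B5 = {c, g, h}  B6 = {c, d, g}  B7 = {d, f, g}
Tree: B1–B2, B2–B3, B3–B4, B4–B5, B5–B6, B6–B7
The largest bag has 3 vertices, giving width 2; this decomposition certifies tw(G) ≤ 2. For the lower bound, the 3 vertices {c, d, g} are pairwise adjacent, and any tree decomposition puts a clique entirely inside one bag — forcing width ≥ 2. Hence tw(G) = 2 exactly.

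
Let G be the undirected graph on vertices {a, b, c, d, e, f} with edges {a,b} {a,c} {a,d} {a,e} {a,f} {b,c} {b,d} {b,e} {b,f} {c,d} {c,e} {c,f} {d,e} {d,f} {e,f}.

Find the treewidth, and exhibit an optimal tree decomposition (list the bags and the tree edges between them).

Treewidth 5.
Bags: B1 = {a, b, c, d, e, f}
Tree: (single bag)

A single bag containing all 6 vertices is trivially a valid decomposition of width 5. On the other hand G contains the 6-clique {a, b, c, d, e, f}. A clique must lie in a single bag of any decomposition, so no decomposition can have width below 5. The upper and lower bounds meet at 5, so that is the treewidth.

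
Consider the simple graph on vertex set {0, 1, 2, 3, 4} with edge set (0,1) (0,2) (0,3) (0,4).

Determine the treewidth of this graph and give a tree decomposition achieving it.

The largest bag has 2 vertices, giving width 1; this decomposition certifies tw(G) ≤ 1. Since G has at least one edge (e.g. 0–4), it is not an edgeless graph, so tw(G) ≥ 1. Combining the bounds, tw(G) = 1.

Treewidth 1.
One such decomposition:
Bags: B1 = {0, 4}  B2 = {0, 2}  B3 = {0, 3}  B4 = {0, 1}
Tree: B1–B2, B1–B3, B3–B4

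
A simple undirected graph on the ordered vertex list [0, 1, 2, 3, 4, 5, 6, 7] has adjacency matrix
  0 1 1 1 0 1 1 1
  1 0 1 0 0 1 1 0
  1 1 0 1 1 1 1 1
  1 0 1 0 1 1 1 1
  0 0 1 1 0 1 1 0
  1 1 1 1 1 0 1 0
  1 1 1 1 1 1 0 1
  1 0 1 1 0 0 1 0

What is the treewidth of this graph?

A width-4 tree decomposition is:
Bags: B1 = {0, 1, 2, 5, 6}  B2 = {0, 2, 3, 5, 6}  B3 = {0, 2, 3, 6, 7}  B4 = {2, 3, 4, 5, 6}
Tree: B1–B2, B2–B3, B2–B4
Each bag holds 5 vertices, so the decomposition has width 4, which upper-bounds the treewidth. On the other hand G contains the 5-clique {0, 1, 2, 5, 6}. A clique must lie in a single bag of any decomposition, so no decomposition can have width below 4. The upper and lower bounds meet at 4, so that is the treewidth.

4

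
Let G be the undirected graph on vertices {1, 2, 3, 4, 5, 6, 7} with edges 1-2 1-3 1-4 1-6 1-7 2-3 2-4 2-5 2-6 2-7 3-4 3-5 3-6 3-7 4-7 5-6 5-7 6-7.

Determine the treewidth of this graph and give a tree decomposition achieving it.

Treewidth 4.
One optimal decomposition is:
Bags: B1 = {2, 3, 5, 6, 7}  B2 = {1, 2, 3, 6, 7}  B3 = {1, 2, 3, 4, 7}
Tree: B1–B2, B2–B3

Each bag holds 5 vertices, so the decomposition has width 4, which upper-bounds the treewidth. For the lower bound, the 5 vertices {1, 2, 3, 4, 7} are pairwise adjacent, and any tree decomposition puts a clique entirely inside one bag — forcing width ≥ 4. The upper and lower bounds meet at 4, so that is the treewidth.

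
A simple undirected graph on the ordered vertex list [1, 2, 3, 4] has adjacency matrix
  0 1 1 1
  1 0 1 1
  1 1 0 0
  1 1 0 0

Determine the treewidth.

2

A width-2 tree decomposition is:
Bags: B1 = {1, 2, 4}  B2 = {1, 2, 3}
Tree: B1–B2
The largest bag has 3 vertices, giving width 2; this decomposition certifies tw(G) ≤ 2. For the lower bound, the 3 vertices {1, 2, 3} are pairwise adjacent, and any tree decomposition puts a clique entirely inside one bag — forcing width ≥ 2. Hence tw(G) = 2 exactly.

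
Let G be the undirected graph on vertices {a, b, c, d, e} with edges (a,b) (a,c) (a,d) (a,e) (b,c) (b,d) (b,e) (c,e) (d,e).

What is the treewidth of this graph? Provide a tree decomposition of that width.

Treewidth 3.
Bags: B1 = {a, b, d, e}  B2 = {a, b, c, e}
Tree: B1–B2

Each bag holds 4 vertices, so the decomposition has width 3, which upper-bounds the treewidth. On the other hand G contains the 4-clique {a, b, d, e}. A clique must lie in a single bag of any decomposition, so no decomposition can have width below 3. Hence tw(G) = 3 exactly.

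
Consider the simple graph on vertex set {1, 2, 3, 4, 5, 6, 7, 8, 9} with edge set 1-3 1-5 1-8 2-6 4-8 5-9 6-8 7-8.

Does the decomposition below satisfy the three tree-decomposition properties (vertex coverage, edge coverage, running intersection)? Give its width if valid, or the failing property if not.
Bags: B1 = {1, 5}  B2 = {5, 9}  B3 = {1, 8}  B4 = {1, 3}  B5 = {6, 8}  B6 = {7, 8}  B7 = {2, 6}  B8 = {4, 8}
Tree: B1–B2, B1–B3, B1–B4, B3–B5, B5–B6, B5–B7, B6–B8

Yes; width 1.

Vertex coverage: the bags together contain {1, 2, 3, 4, 5, 6, 7, 8, 9}, the full vertex set. Edge coverage: each edge of G has both endpoints in at least one bag. Running intersection: for every vertex, the bags containing it form a connected subtree. All three properties hold, so this is a valid tree decomposition of width max|bag| − 1 = 1, and hence tw(G) ≤ 1.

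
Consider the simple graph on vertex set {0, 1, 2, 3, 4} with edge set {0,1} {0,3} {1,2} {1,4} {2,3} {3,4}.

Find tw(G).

2

A width-2 tree decomposition is:
Bags: B1 = {0, 1, 3}  B2 = {1, 2, 3}  B3 = {1, 3, 4}
Tree: B1–B2, B2–B3
The largest bag has 3 vertices, giving width 2; this decomposition certifies tw(G) ≤ 2. Since 0–3–2–1–0 is a cycle in G, G is not acyclic. Forests are exactly the graphs of treewidth ≤ 1, so tw(G) ≥ 2. Therefore the treewidth is 2.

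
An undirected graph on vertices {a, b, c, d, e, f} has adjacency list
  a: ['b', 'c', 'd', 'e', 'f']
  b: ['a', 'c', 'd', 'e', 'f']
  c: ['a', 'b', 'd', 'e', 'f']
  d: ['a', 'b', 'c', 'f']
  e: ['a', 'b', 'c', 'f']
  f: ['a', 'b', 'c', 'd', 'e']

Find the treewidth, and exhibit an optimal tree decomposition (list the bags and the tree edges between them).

Treewidth 4.
Bags: B1 = {a, b, c, e, f}  B2 = {a, b, c, d, f}
Tree: B1–B2

Each bag holds 5 vertices, so the decomposition has width 4, which upper-bounds the treewidth. For the lower bound, the 5 vertices {a, b, c, d, f} are pairwise adjacent, and any tree decomposition puts a clique entirely inside one bag — forcing width ≥ 4. The upper and lower bounds meet at 4, so that is the treewidth.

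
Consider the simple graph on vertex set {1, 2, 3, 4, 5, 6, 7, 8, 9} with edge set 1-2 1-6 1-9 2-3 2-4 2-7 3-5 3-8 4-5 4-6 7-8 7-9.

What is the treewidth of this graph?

A width-3 tree decomposition is:
Bags: B1 = {3, 4, 5, 6}  B2 = {2, 3, 4, 6}  B3 = {1, 2, 3, 6}  B4 = {1, 2, 3, 8}  B5 = {1, 2, 7, 8}  B6 = {1, 7, 8, 9}
Tree: B1–B2, B2–B3, B3–B4, B4–B5, B5–B6
The largest bag has 4 vertices, giving width 3; this decomposition certifies tw(G) ≤ 3. For the lower bound: the 4 vertex sets {4,5,6}, {3}, {2}, {1,7,8,9} are disjoint, each induces a connected subgraph, and every pair is joined by at least one edge of G. Contracting each set to a single vertex therefore yields K_{4} as a minor, and since treewidth is minor-monotone, tw(G) ≥ tw(K_{4}) = 3. Combining the bounds, tw(G) = 3.

3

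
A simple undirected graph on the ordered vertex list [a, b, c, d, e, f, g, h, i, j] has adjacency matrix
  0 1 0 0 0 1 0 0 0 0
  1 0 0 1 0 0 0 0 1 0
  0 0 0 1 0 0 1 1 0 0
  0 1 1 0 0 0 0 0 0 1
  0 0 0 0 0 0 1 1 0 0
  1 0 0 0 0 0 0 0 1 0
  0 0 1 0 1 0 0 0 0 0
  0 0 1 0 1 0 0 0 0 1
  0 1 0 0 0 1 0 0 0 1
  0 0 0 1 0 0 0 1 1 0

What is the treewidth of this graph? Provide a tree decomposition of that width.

Each bag holds 3 vertices, so the decomposition has width 2, which upper-bounds the treewidth. The edges a–f–i–b–a form a cycle, so G is not a tree and its treewidth is at least 2. Hence tw(G) = 2 exactly.

Treewidth 2.
Bags: B1 = {a, b, f}  B2 = {b, f, i}  B3 = {b, d, i}  B4 = {d, i, j}  B5 = {c, d, j}  B6 = {c, h, j}  B7 = {c, g, h}  B8 = {e, g, h}
Tree: B1–B2, B2–B3, B3–B4, B4–B5, B5–B6, B6–B7, B7–B8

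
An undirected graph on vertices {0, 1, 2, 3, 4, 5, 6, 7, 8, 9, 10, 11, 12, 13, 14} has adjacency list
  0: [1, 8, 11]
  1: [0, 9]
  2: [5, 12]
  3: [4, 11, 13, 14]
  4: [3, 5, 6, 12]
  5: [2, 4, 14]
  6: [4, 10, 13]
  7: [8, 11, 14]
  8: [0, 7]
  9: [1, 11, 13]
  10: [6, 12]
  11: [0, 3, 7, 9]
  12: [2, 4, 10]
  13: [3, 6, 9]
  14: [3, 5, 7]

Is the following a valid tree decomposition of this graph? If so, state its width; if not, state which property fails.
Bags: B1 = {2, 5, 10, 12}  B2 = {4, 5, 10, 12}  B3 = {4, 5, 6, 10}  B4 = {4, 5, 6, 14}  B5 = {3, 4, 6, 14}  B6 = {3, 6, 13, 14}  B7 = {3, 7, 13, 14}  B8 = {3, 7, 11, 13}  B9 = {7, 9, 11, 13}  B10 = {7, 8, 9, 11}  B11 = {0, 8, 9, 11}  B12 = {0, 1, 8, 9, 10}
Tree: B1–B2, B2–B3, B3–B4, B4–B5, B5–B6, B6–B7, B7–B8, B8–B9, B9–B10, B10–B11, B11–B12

No — bags containing vertex 10 are not connected in the tree.

A tree decomposition must satisfy three properties: every vertex lies in some bag; for every edge, both endpoints lie together in some bag; and for every vertex, the bags containing it form a connected subtree. Here bags containing vertex 10 are not connected in the tree, so the decomposition is invalid.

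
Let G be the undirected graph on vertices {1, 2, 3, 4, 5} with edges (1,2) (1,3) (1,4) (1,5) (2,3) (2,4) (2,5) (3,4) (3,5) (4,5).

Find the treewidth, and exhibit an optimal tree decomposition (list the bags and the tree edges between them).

Treewidth 4.
One such decomposition:
Bags: B1 = {1, 2, 3, 4, 5}
Tree: (single bag)

With just one bag of size 5, the width is 5 − 1 = 4, so tw(G) ≤ 4. Conversely, {1, 2, 3, 4, 5} is a clique of size 5, and the vertices of any clique must share a bag in every tree decomposition; so some bag has ≥ 5 vertices and tw(G) ≥ 4. The upper and lower bounds meet at 4, so that is the treewidth.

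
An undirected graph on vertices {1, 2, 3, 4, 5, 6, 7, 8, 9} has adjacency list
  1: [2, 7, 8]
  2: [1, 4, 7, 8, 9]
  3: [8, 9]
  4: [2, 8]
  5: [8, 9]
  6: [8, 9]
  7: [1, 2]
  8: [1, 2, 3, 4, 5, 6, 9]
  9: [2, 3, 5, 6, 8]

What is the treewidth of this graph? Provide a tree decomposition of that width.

The largest bag has 3 vertices, giving width 2; this decomposition certifies tw(G) ≤ 2. Conversely, {1, 2, 8} is a clique of size 3, and the vertices of any clique must share a bag in every tree decomposition; so some bag has ≥ 3 vertices and tw(G) ≥ 2. Combining the bounds, tw(G) = 2.

Treewidth 2.
Bags: B1 = {2, 8, 9}  B2 = {1, 2, 8}  B3 = {1, 2, 7}  B4 = {3, 8, 9}  B5 = {2, 4, 8}  B6 = {5, 8, 9}  B7 = {6, 8, 9}
Tree: B1–B2, B2–B3, B1–B4, B2–B5, B4–B6, B1–B7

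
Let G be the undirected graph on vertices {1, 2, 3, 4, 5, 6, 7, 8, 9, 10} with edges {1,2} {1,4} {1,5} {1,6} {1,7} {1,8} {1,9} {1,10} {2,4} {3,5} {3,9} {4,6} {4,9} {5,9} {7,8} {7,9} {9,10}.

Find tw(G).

2

A width-2 tree decomposition is:
Bags: B1 = {1, 4, 9}  B2 = {1, 7, 9}  B3 = {1, 2, 4}  B4 = {1, 5, 9}  B5 = {1, 7, 8}  B6 = {1, 4, 6}  B7 = {1, 9, 10}  B8 = {3, 5, 9}
Tree: B1–B2, B1–B3, B2–B4, B2–B5, B1–B6, B2–B7, B4–B8
Each bag holds 3 vertices, so the decomposition has width 2, which upper-bounds the treewidth. Conversely, {1, 7, 8} is a clique of size 3, and the vertices of any clique must share a bag in every tree decomposition; so some bag has ≥ 3 vertices and tw(G) ≥ 2. Therefore the treewidth is 2.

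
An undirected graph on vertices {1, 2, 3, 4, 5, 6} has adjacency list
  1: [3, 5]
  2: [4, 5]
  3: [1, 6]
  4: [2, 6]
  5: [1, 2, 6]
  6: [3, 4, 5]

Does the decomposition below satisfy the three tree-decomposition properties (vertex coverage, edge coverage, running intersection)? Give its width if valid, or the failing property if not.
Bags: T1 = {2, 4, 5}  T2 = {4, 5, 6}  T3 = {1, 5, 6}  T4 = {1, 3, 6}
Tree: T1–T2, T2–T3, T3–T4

Every vertex of G appears in some bag (union = {1, 2, 3, 4, 5, 6}); every edge is covered by a bag; and for each vertex v the set of bags containing v is connected in the bag tree. The decomposition is therefore valid. The largest bag has 3 vertices, so the width is 2.

Yes; width 2.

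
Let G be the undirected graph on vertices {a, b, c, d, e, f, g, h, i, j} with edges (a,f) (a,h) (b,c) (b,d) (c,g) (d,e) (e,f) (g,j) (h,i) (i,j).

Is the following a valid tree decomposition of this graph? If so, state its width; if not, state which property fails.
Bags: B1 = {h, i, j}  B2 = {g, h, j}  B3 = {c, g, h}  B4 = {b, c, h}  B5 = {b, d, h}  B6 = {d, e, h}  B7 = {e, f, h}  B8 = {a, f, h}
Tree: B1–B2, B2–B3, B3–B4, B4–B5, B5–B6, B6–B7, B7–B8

Checking the three conditions: (i) the bags cover all of {a, b, c, d, e, f, g, h, i, j}; (ii) for each edge, some bag contains both endpoints; (iii) the bags containing any fixed vertex form a subtree. All hold, so the decomposition is valid with width 3 − 1 = 2.

Yes; width 2.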